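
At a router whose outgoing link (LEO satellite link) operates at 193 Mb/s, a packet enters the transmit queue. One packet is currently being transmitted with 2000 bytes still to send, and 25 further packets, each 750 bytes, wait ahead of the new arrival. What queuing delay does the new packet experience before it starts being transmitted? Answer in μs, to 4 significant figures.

860.1 μs

Each queued packet: L/R = 6000/193000000 = 31.0881 μs.
25 queued → 777.202 μs.
Plus remaining 16000 bits of current packet: 82.9016 μs.
Queuing delay = 860.1 μs.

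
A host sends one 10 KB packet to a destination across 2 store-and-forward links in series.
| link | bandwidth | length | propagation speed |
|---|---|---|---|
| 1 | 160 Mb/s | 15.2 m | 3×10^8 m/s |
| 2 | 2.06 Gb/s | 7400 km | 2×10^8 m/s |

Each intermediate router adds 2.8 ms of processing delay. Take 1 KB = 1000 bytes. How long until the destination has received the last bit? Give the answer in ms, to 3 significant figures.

L = 80000 bits.
Transmission delays (L/R per hop): 0.5, 0.038835 ms; sum = 0.538835 ms.
Propagation delays (d/s per hop): 5.06667e-05, 37 ms; sum = 37.0001 ms.
Processing at 1 router(s): 1 × 2.8 ms = 2.8 ms.
End-to-end = 40.3 ms.

40.3 ms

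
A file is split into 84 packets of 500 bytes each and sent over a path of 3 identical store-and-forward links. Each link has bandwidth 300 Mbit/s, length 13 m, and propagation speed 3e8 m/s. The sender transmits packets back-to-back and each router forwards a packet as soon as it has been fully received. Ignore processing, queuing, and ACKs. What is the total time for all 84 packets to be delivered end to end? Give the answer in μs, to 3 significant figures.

1150 μs

Per-hop transmission t_tx = L/R = 4000/300000000 = 13.3333 μs.
Per-hop propagation t_prop = 13/300000000 = 0.0433333 μs.
Pipeline fill: first packet needs 3·t_tx to clear all hops; remaining 83 packets each add one t_tx.
Total = (3+84-1)·t_tx + 3·t_prop = 86·13.3333 + 3·0.0433333 = 1150 μs.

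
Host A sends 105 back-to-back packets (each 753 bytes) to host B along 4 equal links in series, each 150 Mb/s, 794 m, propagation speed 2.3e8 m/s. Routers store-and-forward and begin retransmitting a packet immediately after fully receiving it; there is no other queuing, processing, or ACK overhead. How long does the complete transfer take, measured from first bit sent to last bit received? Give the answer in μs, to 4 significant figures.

4351 μs

Per-hop transmission t_tx = L/R = 6024/150000000 = 40.16 μs.
Per-hop propagation t_prop = 794/2.3e+08 = 3.45217 μs.
Pipeline fill: first packet needs 4·t_tx to clear all hops; remaining 104 packets each add one t_tx.
Total = (4+105-1)·t_tx + 4·t_prop = 108·40.16 + 4·3.45217 = 4351 μs.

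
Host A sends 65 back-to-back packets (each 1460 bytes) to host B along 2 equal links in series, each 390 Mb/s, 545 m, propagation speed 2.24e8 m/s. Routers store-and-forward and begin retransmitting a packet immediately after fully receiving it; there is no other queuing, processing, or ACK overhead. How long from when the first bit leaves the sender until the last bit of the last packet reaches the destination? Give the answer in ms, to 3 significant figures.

1.98 ms

Per-hop transmission t_tx = L/R = 11680/390000000 = 0.0299487 ms.
Per-hop propagation t_prop = 545/2.24e+08 = 0.00243304 ms.
Pipeline fill: first packet needs 2·t_tx to clear all hops; remaining 64 packets each add one t_tx.
Total = (2+65-1)·t_tx + 2·t_prop = 66·0.0299487 + 2·0.00243304 = 1.98 ms.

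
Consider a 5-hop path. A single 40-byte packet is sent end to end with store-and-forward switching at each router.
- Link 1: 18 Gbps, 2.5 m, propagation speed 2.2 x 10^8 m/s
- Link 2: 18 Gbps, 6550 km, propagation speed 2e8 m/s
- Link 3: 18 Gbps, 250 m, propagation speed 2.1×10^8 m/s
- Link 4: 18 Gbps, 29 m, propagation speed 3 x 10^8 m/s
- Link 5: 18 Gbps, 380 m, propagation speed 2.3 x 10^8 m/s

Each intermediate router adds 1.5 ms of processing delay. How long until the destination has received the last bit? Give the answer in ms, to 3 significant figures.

38.8 ms

L = 40 × 8 = 320 bits.
Transmission delay per hop = L/R = 320/18000000000 = 1.77778e-05 ms; 5 hops → 8.88889e-05 ms.
Propagation delays (d/s per hop): 1.13636e-05, 32.75, 0.00119048, 9.66667e-05, 0.00165217 ms; sum = 32.753 ms.
Processing at 4 router(s): 4 × 1.5 ms = 6 ms.
End-to-end = 38.8 ms.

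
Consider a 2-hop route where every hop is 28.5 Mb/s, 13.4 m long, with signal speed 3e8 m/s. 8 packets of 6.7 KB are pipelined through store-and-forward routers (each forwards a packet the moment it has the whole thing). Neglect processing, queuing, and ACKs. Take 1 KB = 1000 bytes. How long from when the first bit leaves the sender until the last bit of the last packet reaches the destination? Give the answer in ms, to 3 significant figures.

Per-hop transmission t_tx = L/R = 53600/28500000 = 1.8807 ms.
Per-hop propagation t_prop = 13.4/300000000 = 4.46667e-05 ms.
Pipeline fill: first packet needs 2·t_tx to clear all hops; remaining 7 packets each add one t_tx.
Total = (2+8-1)·t_tx + 2·t_prop = 9·1.8807 + 2·4.46667e-05 = 16.9 ms.

16.9 ms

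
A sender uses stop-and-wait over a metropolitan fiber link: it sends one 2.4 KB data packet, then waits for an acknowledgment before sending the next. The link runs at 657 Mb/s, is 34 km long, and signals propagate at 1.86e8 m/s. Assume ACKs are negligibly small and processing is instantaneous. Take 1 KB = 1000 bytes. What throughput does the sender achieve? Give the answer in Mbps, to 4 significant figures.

t_tx = L/R = 19200/657000000 = 2.92237e-05 s.
t_prop = 34000/186000000 = 0.000182796 s; RTT = 0.000365591 s.
Cycle = t_tx + RTT = 0.000394815 s.
Throughput = L / cycle = 19200 / 0.000394815 = 48.63 Mbps.

48.63 Mbps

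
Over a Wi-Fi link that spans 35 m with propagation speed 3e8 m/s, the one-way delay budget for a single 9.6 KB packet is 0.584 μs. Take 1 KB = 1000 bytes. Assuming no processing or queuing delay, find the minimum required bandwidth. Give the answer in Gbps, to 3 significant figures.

L = 76800 bits.
Propagation delay = 35 / 300000000 = 0.116667 μs.
Transmission budget = 0.584 − 0.116667 = 0.467333 μs.
R ≥ L / t_tx = 76800 bits / 4.67333e-07 s = 164 Gbps.

164 Gbps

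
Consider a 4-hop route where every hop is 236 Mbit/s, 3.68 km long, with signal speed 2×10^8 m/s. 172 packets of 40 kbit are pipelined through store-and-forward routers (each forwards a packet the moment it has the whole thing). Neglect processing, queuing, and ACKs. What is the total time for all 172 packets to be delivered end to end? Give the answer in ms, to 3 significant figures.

29.7 ms

Per-hop transmission t_tx = L/R = 40000/236000000 = 0.169492 ms.
Per-hop propagation t_prop = 3680/200000000 = 0.0184 ms.
Pipeline fill: first packet needs 4·t_tx to clear all hops; remaining 171 packets each add one t_tx.
Total = (4+172-1)·t_tx + 4·t_prop = 175·0.169492 + 4·0.0184 = 29.7 ms.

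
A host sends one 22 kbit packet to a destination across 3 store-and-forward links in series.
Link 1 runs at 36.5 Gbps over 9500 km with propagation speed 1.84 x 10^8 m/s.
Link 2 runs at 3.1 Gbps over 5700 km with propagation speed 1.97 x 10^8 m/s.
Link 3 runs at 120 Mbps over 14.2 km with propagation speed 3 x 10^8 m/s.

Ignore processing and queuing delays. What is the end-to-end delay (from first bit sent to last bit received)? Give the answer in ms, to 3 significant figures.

80.8 ms

L = 22000 bits.
Transmission delays (L/R per hop): 0.00060274, 0.00709677, 0.183333 ms; sum = 0.191033 ms.
Propagation delays (d/s per hop): 51.6304, 28.934, 0.0473333 ms; sum = 80.6118 ms.
End-to-end = 80.8 ms.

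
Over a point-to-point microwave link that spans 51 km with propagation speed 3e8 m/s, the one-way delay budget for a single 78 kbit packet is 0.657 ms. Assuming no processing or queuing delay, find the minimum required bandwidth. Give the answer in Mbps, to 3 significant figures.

Propagation delay = 51000 / 300000000 = 0.17 ms.
Transmission budget = 0.657 − 0.17 = 0.487 ms.
R ≥ L / t_tx = 78000 bits / 0.000487 s = 160 Mbps.

160 Mbps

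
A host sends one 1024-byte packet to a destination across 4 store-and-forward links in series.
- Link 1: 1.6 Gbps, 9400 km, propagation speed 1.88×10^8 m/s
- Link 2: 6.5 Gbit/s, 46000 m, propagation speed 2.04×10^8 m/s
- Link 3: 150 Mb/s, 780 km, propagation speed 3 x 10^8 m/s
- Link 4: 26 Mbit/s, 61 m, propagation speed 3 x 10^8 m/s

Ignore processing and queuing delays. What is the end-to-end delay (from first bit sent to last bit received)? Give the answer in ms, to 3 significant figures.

53.2 ms

L = 1024 × 8 = 8192 bits.
Transmission delays (L/R per hop): 0.00512, 0.00126031, 0.0546133, 0.315077 ms; sum = 0.376071 ms.
Propagation delays (d/s per hop): 50, 0.22549, 2.6, 0.000203333 ms; sum = 52.8257 ms.
End-to-end = 53.2 ms.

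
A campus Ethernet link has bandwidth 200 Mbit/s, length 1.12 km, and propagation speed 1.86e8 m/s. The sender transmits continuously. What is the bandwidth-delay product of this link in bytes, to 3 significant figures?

151 bytes

Propagation delay = 1120 / 186000000 = 6.02151e-06 s.
BDP = R × t_prop = 200000000 × 6.02151e-06 = 1204.3 bits.
In bytes: 1204.3/8 = 151 bytes.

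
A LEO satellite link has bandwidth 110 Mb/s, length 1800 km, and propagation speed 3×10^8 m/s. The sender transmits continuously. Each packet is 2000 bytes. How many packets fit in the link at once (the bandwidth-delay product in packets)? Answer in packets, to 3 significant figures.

41.3 packets

Propagation delay = 1800000 / 300000000 = 0.006 s.
BDP = R × t_prop = 110000000 × 0.006 = 660000 bits.
In packets of 16000 bits: 41.3 packets.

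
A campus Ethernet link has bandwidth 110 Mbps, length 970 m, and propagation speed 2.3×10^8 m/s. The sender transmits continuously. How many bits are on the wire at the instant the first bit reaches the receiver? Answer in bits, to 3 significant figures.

464 bits

Propagation delay = 970 / 2.3e+08 = 4.21739e-06 s.
BDP = R × t_prop = 110000000 × 4.21739e-06 = 463.913 bits.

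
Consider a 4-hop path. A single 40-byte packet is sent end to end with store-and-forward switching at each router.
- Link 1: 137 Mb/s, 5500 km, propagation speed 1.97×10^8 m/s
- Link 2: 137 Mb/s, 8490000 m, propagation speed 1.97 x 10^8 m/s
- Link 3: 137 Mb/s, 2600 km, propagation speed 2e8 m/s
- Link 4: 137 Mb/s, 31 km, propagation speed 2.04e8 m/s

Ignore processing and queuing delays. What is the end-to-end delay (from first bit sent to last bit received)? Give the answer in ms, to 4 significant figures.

L = 40 × 8 = 320 bits.
Transmission delay per hop = L/R = 320/137000000 = 0.00233577 ms; 4 hops → 0.00934307 ms.
Propagation delays (d/s per hop): 27.9188, 43.0964, 13, 0.151961 ms; sum = 84.1672 ms.
End-to-end = 84.18 ms.

84.18 ms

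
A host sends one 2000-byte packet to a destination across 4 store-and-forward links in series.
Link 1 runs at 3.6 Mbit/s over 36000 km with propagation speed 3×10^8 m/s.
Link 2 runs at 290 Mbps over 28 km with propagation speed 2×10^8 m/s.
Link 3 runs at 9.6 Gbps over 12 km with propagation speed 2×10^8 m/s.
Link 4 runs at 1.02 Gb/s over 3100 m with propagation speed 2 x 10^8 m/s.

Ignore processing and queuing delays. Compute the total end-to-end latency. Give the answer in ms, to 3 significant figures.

125 ms

L = 2000 × 8 = 16000 bits.
Transmission delays (L/R per hop): 4.44444, 0.0551724, 0.00166667, 0.0156863 ms; sum = 4.51697 ms.
Propagation delays (d/s per hop): 120, 0.14, 0.06, 0.0155 ms; sum = 120.216 ms.
End-to-end = 125 ms.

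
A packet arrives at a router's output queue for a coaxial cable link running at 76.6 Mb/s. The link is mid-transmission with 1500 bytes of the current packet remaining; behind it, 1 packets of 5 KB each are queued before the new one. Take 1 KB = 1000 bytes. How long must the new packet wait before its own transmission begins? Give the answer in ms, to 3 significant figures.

0.679 ms

Each queued packet: L/R = 40000/76600000 = 0.522193 ms.
1 queued → 0.522193 ms.
Plus remaining 12000 bits of current packet: 0.156658 ms.
Queuing delay = 0.679 ms.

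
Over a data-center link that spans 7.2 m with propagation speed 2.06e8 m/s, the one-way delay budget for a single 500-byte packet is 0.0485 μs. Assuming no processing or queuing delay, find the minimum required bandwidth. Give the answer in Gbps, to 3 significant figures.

295 Gbps

L = 4000 bits.
Propagation delay = 7.2 / 206000000 = 0.0349515 μs.
Transmission budget = 0.0485 − 0.0349515 = 0.0135485 μs.
R ≥ L / t_tx = 4000 bits / 1.35485e-08 s = 295 Gbps.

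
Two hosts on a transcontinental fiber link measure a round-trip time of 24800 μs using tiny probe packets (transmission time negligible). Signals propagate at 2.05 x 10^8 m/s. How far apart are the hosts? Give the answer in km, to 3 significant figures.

One-way propagation = RTT/2 = 12400 μs.
d = s × t = 2.05e+08 × 0.0124 = 2540 km.

2540 km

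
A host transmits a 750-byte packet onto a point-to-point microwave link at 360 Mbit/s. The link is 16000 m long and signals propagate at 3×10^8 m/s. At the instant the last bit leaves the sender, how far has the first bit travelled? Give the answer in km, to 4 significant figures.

t_tx = L/R = 6000/360000000 = 1.66667e-05 s.
Distance = s × t_tx = 300000000 × 1.66667e-05 = 5.000 km.

5.000 km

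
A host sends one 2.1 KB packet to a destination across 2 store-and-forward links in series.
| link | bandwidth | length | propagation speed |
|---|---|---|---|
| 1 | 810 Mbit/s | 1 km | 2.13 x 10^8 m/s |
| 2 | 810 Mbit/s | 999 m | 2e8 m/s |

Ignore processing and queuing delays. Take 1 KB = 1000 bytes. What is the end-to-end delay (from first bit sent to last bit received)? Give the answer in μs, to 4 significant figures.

51.17 μs

L = 16800 bits.
Transmission delay per hop = L/R = 16800/810000000 = 20.7407 μs; 2 hops → 41.4815 μs.
Propagation delays (d/s per hop): 4.69484, 4.995 μs; sum = 9.68984 μs.
End-to-end = 51.17 μs.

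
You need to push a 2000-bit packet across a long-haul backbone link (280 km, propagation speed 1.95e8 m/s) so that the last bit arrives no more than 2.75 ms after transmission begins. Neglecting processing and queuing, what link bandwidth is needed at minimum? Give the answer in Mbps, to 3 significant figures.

Propagation delay = 280000 / 195000000 = 1.4359 ms.
Transmission budget = 2.75 − 1.4359 = 1.3141 ms.
R ≥ L / t_tx = 2000 bits / 0.0013141 s = 1.52 Mbps.

1.52 Mbps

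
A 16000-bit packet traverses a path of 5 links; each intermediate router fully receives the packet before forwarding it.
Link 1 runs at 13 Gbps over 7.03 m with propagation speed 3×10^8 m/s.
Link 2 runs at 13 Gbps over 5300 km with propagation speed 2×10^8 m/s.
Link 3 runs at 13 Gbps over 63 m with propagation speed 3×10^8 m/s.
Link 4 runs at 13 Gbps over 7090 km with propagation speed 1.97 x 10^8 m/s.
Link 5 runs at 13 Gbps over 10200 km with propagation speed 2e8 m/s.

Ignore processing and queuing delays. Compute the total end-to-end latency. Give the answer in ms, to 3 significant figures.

113 ms

Transmission delay per hop = L/R = 16000/13000000000 = 0.00123077 ms; 5 hops → 0.00615385 ms.
Propagation delays (d/s per hop): 2.34333e-05, 26.5, 0.00021, 35.9898, 51 ms; sum = 113.49 ms.
End-to-end = 113 ms.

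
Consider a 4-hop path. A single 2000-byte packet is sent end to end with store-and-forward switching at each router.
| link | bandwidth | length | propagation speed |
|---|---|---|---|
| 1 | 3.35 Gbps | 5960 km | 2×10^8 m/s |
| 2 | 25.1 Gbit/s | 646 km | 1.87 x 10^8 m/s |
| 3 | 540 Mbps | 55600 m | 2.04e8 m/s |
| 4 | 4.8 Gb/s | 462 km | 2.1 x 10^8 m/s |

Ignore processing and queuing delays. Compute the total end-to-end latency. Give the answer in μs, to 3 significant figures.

35800 μs

L = 2000 × 8 = 16000 bits.
Transmission delays (L/R per hop): 4.77612, 0.63745, 29.6296, 3.33333 μs; sum = 38.3765 μs.
Propagation delays (d/s per hop): 29800, 3454.55, 272.549, 2200 μs; sum = 35727.1 μs.
End-to-end = 35800 μs.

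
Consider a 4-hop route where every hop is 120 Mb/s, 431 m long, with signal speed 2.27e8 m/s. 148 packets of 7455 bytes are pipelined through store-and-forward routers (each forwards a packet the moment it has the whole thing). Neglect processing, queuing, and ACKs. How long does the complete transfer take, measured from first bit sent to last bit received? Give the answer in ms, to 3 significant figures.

75.1 ms

Per-hop transmission t_tx = L/R = 59640/120000000 = 0.497 ms.
Per-hop propagation t_prop = 431/227000000 = 0.00189868 ms.
Pipeline fill: first packet needs 4·t_tx to clear all hops; remaining 147 packets each add one t_tx.
Total = (4+148-1)·t_tx + 4·t_prop = 151·0.497 + 4·0.00189868 = 75.1 ms.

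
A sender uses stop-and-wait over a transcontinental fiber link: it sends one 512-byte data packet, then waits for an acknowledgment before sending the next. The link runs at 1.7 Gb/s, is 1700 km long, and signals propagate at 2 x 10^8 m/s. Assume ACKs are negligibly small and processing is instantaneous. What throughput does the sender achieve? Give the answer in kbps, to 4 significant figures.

240.9 kbps

t_tx = L/R = 4096/1700000000 = 2.40941e-06 s.
t_prop = 1700000/200000000 = 0.0085 s; RTT = 0.017 s.
Cycle = t_tx + RTT = 0.0170024 s.
Throughput = L / cycle = 4096 / 0.0170024 = 240.9 kbps.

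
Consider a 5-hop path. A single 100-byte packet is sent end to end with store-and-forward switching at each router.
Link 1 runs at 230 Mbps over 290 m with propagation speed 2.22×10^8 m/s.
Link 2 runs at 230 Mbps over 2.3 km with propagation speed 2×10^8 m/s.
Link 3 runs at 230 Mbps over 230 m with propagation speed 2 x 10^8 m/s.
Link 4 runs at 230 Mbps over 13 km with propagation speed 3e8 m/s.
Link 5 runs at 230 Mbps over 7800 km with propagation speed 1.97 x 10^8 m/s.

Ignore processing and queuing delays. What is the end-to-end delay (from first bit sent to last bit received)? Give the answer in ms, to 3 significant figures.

L = 100 × 8 = 800 bits.
Transmission delay per hop = L/R = 800/230000000 = 0.00347826 ms; 5 hops → 0.0173913 ms.
Propagation delays (d/s per hop): 0.00130631, 0.0115, 0.00115, 0.0433333, 39.5939 ms; sum = 39.6512 ms.
End-to-end = 39.7 ms.

39.7 ms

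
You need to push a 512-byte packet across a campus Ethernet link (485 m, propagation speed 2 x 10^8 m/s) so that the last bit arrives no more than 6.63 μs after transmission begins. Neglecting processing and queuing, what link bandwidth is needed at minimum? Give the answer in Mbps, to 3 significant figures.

L = 4096 bits.
Propagation delay = 485 / 200000000 = 2.425 μs.
Transmission budget = 6.63 − 2.425 = 4.205 μs.
R ≥ L / t_tx = 4096 bits / 4.205e-06 s = 974 Mbps.

974 Mbps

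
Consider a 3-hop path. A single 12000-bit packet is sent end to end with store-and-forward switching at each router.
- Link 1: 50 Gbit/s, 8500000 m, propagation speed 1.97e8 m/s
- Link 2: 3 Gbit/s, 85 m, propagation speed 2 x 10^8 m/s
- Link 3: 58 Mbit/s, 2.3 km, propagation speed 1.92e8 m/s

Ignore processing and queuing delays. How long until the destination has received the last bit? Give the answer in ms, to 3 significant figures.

43.4 ms

Transmission delays (L/R per hop): 0.00024, 0.004, 0.206897 ms; sum = 0.211137 ms.
Propagation delays (d/s per hop): 43.1472, 0.000425, 0.0119792 ms; sum = 43.1596 ms.
End-to-end = 43.4 ms.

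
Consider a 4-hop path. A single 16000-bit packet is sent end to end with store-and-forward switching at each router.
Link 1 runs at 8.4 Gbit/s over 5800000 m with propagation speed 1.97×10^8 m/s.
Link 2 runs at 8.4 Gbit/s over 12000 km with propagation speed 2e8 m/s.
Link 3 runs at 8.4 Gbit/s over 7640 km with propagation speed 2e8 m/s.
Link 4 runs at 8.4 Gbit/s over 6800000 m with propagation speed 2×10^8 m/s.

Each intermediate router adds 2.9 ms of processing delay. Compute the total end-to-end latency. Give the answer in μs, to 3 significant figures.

Transmission delay per hop = L/R = 16000/8400000000 = 1.90476 μs; 4 hops → 7.61905 μs.
Propagation delays (d/s per hop): 29441.6, 60000, 38200, 34000 μs; sum = 161642 μs.
Processing at 3 router(s): 3 × 2.9 ms = 8700 μs.
End-to-end = 170000 μs.

170000 μs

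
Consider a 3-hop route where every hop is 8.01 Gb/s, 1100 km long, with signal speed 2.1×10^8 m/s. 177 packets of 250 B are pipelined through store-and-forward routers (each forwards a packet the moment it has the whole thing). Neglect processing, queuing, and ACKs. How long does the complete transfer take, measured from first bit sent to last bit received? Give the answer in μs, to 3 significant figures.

15800 μs

Per-hop transmission t_tx = L/R = 2000/8010000000 = 0.249688 μs.
Per-hop propagation t_prop = 1100000/210000000 = 5238.1 μs.
Pipeline fill: first packet needs 3·t_tx to clear all hops; remaining 176 packets each add one t_tx.
Total = (3+177-1)·t_tx + 3·t_prop = 179·0.249688 + 3·5238.1 = 15800 μs.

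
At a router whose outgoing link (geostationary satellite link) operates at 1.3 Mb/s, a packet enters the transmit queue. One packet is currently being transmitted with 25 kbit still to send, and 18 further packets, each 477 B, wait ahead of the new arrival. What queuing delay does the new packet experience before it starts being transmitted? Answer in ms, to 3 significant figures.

Each queued packet: L/R = 3816/1300000 = 2.93538 ms.
18 queued → 52.8369 ms.
Plus remaining 25000 bits of current packet: 19.2308 ms.
Queuing delay = 72.1 ms.

72.1 ms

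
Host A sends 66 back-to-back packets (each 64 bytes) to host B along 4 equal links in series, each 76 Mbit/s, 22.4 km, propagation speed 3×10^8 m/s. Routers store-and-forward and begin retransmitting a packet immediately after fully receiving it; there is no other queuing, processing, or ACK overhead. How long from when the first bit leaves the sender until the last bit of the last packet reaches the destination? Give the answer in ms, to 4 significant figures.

0.7635 ms

Per-hop transmission t_tx = L/R = 512/76000000 = 0.00673684 ms.
Per-hop propagation t_prop = 22400/300000000 = 0.0746667 ms.
Pipeline fill: first packet needs 4·t_tx to clear all hops; remaining 65 packets each add one t_tx.
Total = (4+66-1)·t_tx + 4·t_prop = 69·0.00673684 + 4·0.0746667 = 0.7635 ms.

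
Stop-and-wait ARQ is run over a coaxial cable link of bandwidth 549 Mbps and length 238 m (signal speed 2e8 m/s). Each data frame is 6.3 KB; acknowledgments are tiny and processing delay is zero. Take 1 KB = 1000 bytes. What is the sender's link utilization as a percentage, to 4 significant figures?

97.47 %

t_tx = L/R = 50400/549000000 = 9.18033e-05 s.
t_prop = 238/200000000 = 1.19e-06 s; RTT = 2.38e-06 s.
Cycle = t_tx + RTT = 9.41833e-05 s.
Utilization = t_tx / cycle = 9.18033e-05/9.41833e-05 = 97.47 %.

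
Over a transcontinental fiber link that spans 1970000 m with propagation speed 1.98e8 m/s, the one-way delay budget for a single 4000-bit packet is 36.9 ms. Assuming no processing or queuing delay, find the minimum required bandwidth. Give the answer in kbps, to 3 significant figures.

148 kbps

Propagation delay = 1970000 / 198000000 = 9.94949 ms.
Transmission budget = 36.9 − 9.94949 = 26.9505 ms.
R ≥ L / t_tx = 4000 bits / 0.0269505 s = 148 kbps.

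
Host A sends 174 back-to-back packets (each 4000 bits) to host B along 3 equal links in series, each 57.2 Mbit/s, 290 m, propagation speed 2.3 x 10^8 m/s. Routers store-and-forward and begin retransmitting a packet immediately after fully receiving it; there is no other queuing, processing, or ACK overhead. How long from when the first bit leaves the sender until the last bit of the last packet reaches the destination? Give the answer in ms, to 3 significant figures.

12.3 ms

Per-hop transmission t_tx = L/R = 4000/57200000 = 0.0699301 ms.
Per-hop propagation t_prop = 290/2.3e+08 = 0.00126087 ms.
Pipeline fill: first packet needs 3·t_tx to clear all hops; remaining 173 packets each add one t_tx.
Total = (3+174-1)·t_tx + 3·t_prop = 176·0.0699301 + 3·0.00126087 = 12.3 ms.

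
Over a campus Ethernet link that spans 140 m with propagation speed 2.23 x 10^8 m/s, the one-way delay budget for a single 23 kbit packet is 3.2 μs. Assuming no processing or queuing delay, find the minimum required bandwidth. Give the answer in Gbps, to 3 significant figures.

Propagation delay = 140 / 223000000 = 0.627803 μs.
Transmission budget = 3.2 − 0.627803 = 2.5722 μs.
R ≥ L / t_tx = 23000 bits / 2.5722e-06 s = 8.94 Gbps.

8.94 Gbps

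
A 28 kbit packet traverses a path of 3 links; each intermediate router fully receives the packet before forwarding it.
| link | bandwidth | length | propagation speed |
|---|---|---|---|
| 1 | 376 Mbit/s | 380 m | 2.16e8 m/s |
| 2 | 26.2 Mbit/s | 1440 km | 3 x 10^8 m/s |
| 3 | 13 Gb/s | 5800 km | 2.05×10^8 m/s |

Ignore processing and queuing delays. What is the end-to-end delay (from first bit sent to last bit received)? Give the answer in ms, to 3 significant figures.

L = 28000 bits.
Transmission delays (L/R per hop): 0.0744681, 1.0687, 0.00215385 ms; sum = 1.14532 ms.
Propagation delays (d/s per hop): 0.00175926, 4.8, 28.2927 ms; sum = 33.0944 ms.
End-to-end = 34.2 ms.

34.2 ms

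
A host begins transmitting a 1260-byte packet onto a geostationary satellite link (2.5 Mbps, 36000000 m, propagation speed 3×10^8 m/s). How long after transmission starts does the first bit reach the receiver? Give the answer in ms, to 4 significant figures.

First bit experiences only propagation delay: d/s = 36000000/300000000 = 120.0 ms.

120.0 ms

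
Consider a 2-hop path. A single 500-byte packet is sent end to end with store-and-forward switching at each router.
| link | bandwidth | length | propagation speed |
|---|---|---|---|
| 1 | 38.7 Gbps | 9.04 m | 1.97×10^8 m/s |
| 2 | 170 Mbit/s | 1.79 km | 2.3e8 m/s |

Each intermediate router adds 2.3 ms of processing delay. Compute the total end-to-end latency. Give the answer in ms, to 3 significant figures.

2.33 ms

L = 500 × 8 = 4000 bits.
Transmission delays (L/R per hop): 0.000103359, 0.0235294 ms; sum = 0.0236328 ms.
Propagation delays (d/s per hop): 4.58883e-05, 0.00778261 ms; sum = 0.0078285 ms.
Processing at 1 router(s): 1 × 2.3 ms = 2.3 ms.
End-to-end = 2.33 ms.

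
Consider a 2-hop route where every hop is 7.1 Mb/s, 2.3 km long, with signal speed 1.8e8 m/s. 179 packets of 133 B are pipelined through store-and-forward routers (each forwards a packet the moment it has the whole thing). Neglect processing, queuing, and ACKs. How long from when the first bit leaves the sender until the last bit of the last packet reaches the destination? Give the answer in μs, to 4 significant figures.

27000 μs

Per-hop transmission t_tx = L/R = 1064/7100000 = 149.859 μs.
Per-hop propagation t_prop = 2300/180000000 = 12.7778 μs.
Pipeline fill: first packet needs 2·t_tx to clear all hops; remaining 178 packets each add one t_tx.
Total = (2+179-1)·t_tx + 2·t_prop = 180·149.859 + 2·12.7778 = 27000 μs.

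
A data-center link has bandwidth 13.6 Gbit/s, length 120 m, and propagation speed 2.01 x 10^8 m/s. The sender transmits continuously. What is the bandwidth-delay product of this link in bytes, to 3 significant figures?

Propagation delay = 120 / 2.01e+08 = 5.97015e-07 s.
BDP = R × t_prop = 13600000000 × 5.97015e-07 = 8119.4 bits.
In bytes: 8119.4/8 = 1010 bytes.

1010 bytes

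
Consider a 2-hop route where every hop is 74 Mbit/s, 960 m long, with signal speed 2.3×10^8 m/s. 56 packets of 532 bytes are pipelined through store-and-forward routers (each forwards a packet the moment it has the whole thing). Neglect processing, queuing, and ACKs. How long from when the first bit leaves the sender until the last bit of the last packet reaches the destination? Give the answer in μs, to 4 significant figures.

3287 μs

Per-hop transmission t_tx = L/R = 4256/74000000 = 57.5135 μs.
Per-hop propagation t_prop = 960/2.3e+08 = 4.17391 μs.
Pipeline fill: first packet needs 2·t_tx to clear all hops; remaining 55 packets each add one t_tx.
Total = (2+56-1)·t_tx + 2·t_prop = 57·57.5135 + 2·4.17391 = 3287 μs.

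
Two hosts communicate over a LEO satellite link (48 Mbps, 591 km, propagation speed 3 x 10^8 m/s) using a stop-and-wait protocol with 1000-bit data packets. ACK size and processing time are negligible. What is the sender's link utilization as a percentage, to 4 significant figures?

t_tx = L/R = 1000/48000000 = 2.08333e-05 s.
t_prop = 591000/300000000 = 0.00197 s; RTT = 0.00394 s.
Cycle = t_tx + RTT = 0.00396083 s.
Utilization = t_tx / cycle = 2.08333e-05/0.00396083 = 0.5260 %.

0.5260 %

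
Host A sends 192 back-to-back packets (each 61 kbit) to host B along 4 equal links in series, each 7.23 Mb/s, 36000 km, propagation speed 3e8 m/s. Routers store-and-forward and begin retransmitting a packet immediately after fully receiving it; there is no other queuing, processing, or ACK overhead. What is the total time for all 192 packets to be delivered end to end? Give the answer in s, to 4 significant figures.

2.125 s

Per-hop transmission t_tx = L/R = 61000/7230000 = 0.00843707 s.
Per-hop propagation t_prop = 36000000/300000000 = 0.12 s.
Pipeline fill: first packet needs 4·t_tx to clear all hops; remaining 191 packets each add one t_tx.
Total = (4+192-1)·t_tx + 4·t_prop = 195·0.00843707 + 4·0.12 = 2.125 s.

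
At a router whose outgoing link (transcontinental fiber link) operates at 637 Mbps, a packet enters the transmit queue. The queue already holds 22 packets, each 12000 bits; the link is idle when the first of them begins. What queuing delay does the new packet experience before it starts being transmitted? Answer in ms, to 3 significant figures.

0.414 ms

Each queued packet: L/R = 12000/637000000 = 0.0188383 ms.
22 queued → 0.414443 ms.
Queuing delay = 0.414 ms.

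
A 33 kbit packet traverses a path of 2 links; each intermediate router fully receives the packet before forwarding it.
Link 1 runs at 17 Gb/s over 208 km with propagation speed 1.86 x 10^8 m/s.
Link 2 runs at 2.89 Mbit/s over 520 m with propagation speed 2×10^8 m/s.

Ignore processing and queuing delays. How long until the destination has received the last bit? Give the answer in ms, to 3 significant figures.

12.5 ms

L = 33000 bits.
Transmission delays (L/R per hop): 0.00194118, 11.4187 ms; sum = 11.4206 ms.
Propagation delays (d/s per hop): 1.11828, 0.0026 ms; sum = 1.12088 ms.
End-to-end = 12.5 ms.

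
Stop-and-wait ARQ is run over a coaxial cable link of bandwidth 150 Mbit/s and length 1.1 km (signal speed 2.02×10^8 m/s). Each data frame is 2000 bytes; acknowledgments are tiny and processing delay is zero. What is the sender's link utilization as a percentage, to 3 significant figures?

t_tx = L/R = 16000/150000000 = 0.000106667 s.
t_prop = 1100/202000000 = 5.44554e-06 s; RTT = 1.08911e-05 s.
Cycle = t_tx + RTT = 0.000117558 s.
Utilization = t_tx / cycle = 0.000106667/0.000117558 = 90.7 %.

90.7 %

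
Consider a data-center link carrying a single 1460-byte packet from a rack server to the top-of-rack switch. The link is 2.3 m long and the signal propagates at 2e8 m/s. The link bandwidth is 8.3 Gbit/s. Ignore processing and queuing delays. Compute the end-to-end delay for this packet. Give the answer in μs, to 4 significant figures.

1.419 μs

L = 1460 × 8 = 11680 bits.
Transmission delay = L/R = 11680 / 8.3e+09 = 1.40723 μs.
Propagation delay = d/s = 2.3 m / 200000000 m/s = 0.0115 μs.
Total = 1.419 μs.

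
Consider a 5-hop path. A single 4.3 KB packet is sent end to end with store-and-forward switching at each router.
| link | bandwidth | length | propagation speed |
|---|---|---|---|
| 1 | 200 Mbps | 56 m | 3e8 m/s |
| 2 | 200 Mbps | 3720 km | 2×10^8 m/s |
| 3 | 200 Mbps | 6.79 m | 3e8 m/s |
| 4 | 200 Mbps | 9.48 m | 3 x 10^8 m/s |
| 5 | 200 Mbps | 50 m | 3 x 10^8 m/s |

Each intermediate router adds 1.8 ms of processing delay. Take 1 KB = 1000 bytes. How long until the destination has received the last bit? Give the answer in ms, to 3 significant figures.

L = 34400 bits.
Transmission delay per hop = L/R = 34400/200000000 = 0.172 ms; 5 hops → 0.86 ms.
Propagation delays (d/s per hop): 0.000186667, 18.6, 2.26333e-05, 3.16e-05, 0.000166667 ms; sum = 18.6004 ms.
Processing at 4 router(s): 4 × 1.8 ms = 7.2 ms.
End-to-end = 26.7 ms.

26.7 ms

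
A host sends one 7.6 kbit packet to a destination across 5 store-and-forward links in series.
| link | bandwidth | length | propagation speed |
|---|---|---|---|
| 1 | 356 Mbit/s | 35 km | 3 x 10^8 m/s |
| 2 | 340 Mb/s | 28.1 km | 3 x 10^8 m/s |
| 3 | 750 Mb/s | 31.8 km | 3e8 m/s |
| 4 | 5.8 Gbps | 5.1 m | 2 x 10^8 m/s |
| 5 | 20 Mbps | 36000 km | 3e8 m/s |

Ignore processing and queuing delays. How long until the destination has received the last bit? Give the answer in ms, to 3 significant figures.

L = 7600 bits.
Transmission delays (L/R per hop): 0.0213483, 0.0223529, 0.0101333, 0.00131034, 0.38 ms; sum = 0.435145 ms.
Propagation delays (d/s per hop): 0.116667, 0.0936667, 0.106, 2.55e-05, 120 ms; sum = 120.316 ms.
End-to-end = 121 ms.

121 ms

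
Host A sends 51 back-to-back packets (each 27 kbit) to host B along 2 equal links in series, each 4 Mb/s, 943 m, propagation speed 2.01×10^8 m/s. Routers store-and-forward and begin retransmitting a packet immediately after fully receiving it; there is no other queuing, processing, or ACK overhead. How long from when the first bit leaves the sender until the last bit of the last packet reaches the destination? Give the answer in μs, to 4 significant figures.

Per-hop transmission t_tx = L/R = 27000/4000000 = 6750 μs.
Per-hop propagation t_prop = 943/2.01e+08 = 4.69154 μs.
Pipeline fill: first packet needs 2·t_tx to clear all hops; remaining 50 packets each add one t_tx.
Total = (2+51-1)·t_tx + 2·t_prop = 52·6750 + 2·4.69154 = 351000 μs.

351000 μs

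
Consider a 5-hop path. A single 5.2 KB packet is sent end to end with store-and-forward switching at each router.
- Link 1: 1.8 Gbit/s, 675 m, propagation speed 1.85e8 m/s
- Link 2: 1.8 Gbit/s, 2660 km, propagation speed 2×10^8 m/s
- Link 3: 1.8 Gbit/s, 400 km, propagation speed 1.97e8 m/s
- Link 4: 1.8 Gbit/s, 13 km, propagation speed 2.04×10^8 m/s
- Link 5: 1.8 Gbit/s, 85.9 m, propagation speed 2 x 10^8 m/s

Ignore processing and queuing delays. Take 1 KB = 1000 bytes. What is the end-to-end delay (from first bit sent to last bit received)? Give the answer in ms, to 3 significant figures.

L = 41600 bits.
Transmission delay per hop = L/R = 41600/1800000000 = 0.0231111 ms; 5 hops → 0.115556 ms.
Propagation delays (d/s per hop): 0.00364865, 13.3, 2.03046, 0.0637255, 0.0004295 ms; sum = 15.3983 ms.
End-to-end = 15.5 ms.

15.5 ms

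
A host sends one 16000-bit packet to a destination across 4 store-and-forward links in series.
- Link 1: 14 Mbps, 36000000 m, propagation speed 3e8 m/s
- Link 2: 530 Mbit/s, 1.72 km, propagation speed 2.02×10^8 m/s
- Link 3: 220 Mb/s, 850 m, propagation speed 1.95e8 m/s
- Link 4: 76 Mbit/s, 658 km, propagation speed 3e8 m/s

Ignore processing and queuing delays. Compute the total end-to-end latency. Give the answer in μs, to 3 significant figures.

Transmission delays (L/R per hop): 1142.86, 30.1887, 72.7273, 210.526 μs; sum = 1456.3 μs.
Propagation delays (d/s per hop): 120000, 8.51485, 4.35897, 2193.33 μs; sum = 122206 μs.
End-to-end = 124000 μs.

124000 μs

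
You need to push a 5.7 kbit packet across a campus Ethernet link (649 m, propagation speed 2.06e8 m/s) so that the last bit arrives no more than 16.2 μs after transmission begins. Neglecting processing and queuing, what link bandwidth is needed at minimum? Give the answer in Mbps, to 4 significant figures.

436.8 Mbps

Propagation delay = 649 / 206000000 = 3.15049 μs.
Transmission budget = 16.2 − 3.15049 = 13.0495 μs.
R ≥ L / t_tx = 5700 bits / 1.30495e-05 s = 436.8 Mbps.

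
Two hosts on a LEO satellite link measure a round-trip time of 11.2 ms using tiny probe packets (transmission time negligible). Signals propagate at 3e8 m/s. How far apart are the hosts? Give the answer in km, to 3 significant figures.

1680 km

One-way propagation = RTT/2 = 5.6 ms.
d = s × t = 300000000 × 0.0056 = 1680 km.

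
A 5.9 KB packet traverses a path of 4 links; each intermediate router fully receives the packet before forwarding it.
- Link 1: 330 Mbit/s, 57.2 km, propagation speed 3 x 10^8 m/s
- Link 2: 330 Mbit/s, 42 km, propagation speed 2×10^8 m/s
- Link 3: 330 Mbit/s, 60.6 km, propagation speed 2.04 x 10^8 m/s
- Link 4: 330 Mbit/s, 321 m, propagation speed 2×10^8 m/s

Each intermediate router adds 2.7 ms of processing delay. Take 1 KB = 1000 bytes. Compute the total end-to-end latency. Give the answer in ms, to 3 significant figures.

L = 47200 bits.
Transmission delay per hop = L/R = 47200/330000000 = 0.14303 ms; 4 hops → 0.572121 ms.
Propagation delays (d/s per hop): 0.190667, 0.21, 0.297059, 0.001605 ms; sum = 0.69933 ms.
Processing at 3 router(s): 3 × 2.7 ms = 8.1 ms.
End-to-end = 9.37 ms.

9.37 ms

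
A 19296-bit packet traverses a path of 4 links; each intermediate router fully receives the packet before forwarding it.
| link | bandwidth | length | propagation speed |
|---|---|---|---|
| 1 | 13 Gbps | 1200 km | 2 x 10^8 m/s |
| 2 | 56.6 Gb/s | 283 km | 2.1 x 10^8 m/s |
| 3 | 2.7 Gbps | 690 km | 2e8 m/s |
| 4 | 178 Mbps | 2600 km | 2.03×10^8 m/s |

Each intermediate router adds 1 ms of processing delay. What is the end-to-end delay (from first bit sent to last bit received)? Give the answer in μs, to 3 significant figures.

26700 μs

Transmission delays (L/R per hop): 1.48431, 0.340919, 7.14667, 108.404 μs; sum = 117.376 μs.
Propagation delays (d/s per hop): 6000, 1347.62, 3450, 12807.9 μs; sum = 23605.5 μs.
Processing at 3 router(s): 3 × 1 ms = 3000 μs.
End-to-end = 26700 μs.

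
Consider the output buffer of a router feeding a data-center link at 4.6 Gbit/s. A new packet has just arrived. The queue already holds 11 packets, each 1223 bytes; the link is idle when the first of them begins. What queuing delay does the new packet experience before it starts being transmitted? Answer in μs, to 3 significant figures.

23.4 μs

Each queued packet: L/R = 9784/4600000000 = 2.12696 μs.
11 queued → 23.3965 μs.
Queuing delay = 23.4 μs.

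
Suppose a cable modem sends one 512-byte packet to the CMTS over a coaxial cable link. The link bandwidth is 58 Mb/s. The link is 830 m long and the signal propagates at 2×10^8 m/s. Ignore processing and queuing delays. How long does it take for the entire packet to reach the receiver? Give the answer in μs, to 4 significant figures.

74.77 μs

L = 512 × 8 = 4096 bits.
Transmission delay = L/R = 4096 / 58000000 = 70.6207 μs.
Propagation delay = d/s = 830 m / 200000000 m/s = 4.15 μs.
Total = 74.77 μs.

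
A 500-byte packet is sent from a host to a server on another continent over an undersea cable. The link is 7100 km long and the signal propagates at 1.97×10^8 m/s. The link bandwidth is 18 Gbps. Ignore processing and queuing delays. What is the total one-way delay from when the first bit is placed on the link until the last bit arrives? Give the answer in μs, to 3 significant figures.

L = 500 × 8 = 4000 bits.
Transmission delay = L/R = 4000 / 18000000000 = 0.222222 μs.
Propagation delay = d/s = 7100000 m / 197000000 m/s = 36040.6 μs.
Total = 36000 μs.

36000 μs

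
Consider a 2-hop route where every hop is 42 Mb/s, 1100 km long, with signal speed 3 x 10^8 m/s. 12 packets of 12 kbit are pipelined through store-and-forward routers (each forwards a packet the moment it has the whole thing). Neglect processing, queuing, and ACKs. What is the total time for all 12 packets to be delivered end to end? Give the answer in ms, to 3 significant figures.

11.0 ms

Per-hop transmission t_tx = L/R = 12000/42000000 = 0.285714 ms.
Per-hop propagation t_prop = 1100000/300000000 = 3.66667 ms.
Pipeline fill: first packet needs 2·t_tx to clear all hops; remaining 11 packets each add one t_tx.
Total = (2+12-1)·t_tx + 2·t_prop = 13·0.285714 + 2·3.66667 = 11.0 ms.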